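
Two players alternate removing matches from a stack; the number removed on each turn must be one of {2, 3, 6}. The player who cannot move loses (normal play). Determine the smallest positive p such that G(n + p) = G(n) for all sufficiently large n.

n :  0  1  2  3  4  5  6  7  8  9 10 11 12 13 14 15 16 17 18 19
G :  0  0  1  1  2  0  3  1  2  0  0  1  1  2  0  3  1  2  0  0
G(n+9) = G(n) holds for n = 0,…,5 (a full window of length max(S) = 6), so the sequence is purely periodic with period 9.

9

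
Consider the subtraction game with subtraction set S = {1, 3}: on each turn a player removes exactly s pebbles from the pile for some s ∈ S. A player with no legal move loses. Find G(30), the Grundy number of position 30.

0

n :  0  1  2  3  4  5  6  7  8  9 10 11 12 13 14 15 16 17 18 19 20 21 22 23 24 25 26 27 28 29 30
G :  0  1  0  1  0  1  0  1  0  1  0  1  0  1  0  1  0  1  0  1  0  1  0  1  0  1  0  1  0  1  0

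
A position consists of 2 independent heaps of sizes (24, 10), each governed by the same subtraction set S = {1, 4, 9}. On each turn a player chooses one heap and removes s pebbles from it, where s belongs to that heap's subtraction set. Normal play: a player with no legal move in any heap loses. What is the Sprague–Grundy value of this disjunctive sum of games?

All heaps use S = {1, 4, 9}:
n :  0  1  2  3  4  5  6  7  8  9 10 11 12 13 14 15 16 17 18 19 20 21 22 23 24
G :  0  1  0  1  2  0  1  0  1  2  0  1  0  1  2  0  1  0  1  2  0  1  0  1  2
Heap A: G(24) = 2.
Heap B: G(10) = 0.
Combined Grundy value = 2 ⊕ 0 = 2.

2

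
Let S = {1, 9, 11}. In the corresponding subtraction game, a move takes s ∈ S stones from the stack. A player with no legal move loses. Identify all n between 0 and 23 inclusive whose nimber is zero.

0, 2, 4, 6, 8, 10, 12, 14, 16, 18, 20, 22

n :  0  1  2  3  4  5  6  7  8  9 10 11 12 13 14 15 16 17 18 19 20 21 22 23
G :  0  1  0  1  0  1  0  1  0  1  0  1  0  1  0  1  0  1  0  1  0  1  0  1
P-positions are exactly the n with G(n) = 0.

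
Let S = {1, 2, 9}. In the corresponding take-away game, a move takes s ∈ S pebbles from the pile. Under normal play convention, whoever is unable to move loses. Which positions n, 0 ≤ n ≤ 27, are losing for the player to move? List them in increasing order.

G(0) = 0
G(1) = mex{0} = 1
G(2) = mex{1,0} = 2
G(3) = mex{2,1} = 0
G(4) = mex{0,2} = 1
G(5) = mex{1,0} = 2
G(6) = mex{2,1} = 0
G(7) = mex{0,2} = 1
G(8) = mex{1,0} = 2
G(9) = mex{2,1,0} = 3
G(10) = mex{3,2,1} = 0
G(11) = mex{0,3,2} = 1
G(12) = mex{1,0,0} = 2
G(13) = mex{2,1,1} = 0
G(14) = mex{0,2,2} = 1
G(15) = mex{1,0,0} = 2
G(16) = mex{2,1,1} = 0
G(17) = mex{0,2,2} = 1
G(18) = mex{1,0,3} = 2
G(19) = mex{2,1,0} = 3
G(20) = mex{3,2,1} = 0
G(21) = mex{0,3,2} = 1
G(22) = mex{1,0,0} = 2
G(23) = mex{2,1,1} = 0
G(24) = mex{0,2,2} = 1
G(25) = mex{1,0,0} = 2
G(26) = mex{2,1,1} = 0
G(27) = mex{0,2,2} = 1
P-positions are exactly the n with G(n) = 0.

0, 3, 6, 10, 13, 16, 20, 23, 26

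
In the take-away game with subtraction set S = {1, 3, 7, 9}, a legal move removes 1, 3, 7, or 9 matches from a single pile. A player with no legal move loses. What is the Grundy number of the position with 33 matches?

1

G(0) = 0
G(1) = mex{0} = 1
G(2) = mex{1} = 0
G(3) = mex{0,0} = 1
G(4) = mex{1,1} = 0
G(5) = mex{0,0} = 1
G(6) = mex{1,1} = 0
G(7) = mex{0,0,0} = 1
G(8) = mex{1,1,1} = 0
G(9) = mex{0,0,0,0} = 1
G(10) = mex{1,1,1,1} = 0
G(11) = mex{0,0,0,0} = 1
G(12) = mex{1,1,1,1} = 0
G(13) = mex{0,0,0,0} = 1
G(14) = mex{1,1,1,1} = 0
G(15) = mex{0,0,0,0} = 1
G(16) = mex{1,1,1,1} = 0
G(17) = mex{0,0,0,0} = 1
G(18) = mex{1,1,1,1} = 0
G(19) = mex{0,0,0,0} = 1
G(20) = mex{1,1,1,1} = 0
G(21) = mex{0,0,0,0} = 1
G(22) = mex{1,1,1,1} = 0
G(23) = mex{0,0,0,0} = 1
G(24) = mex{1,1,1,1} = 0
G(25) = mex{0,0,0,0} = 1
G(26) = mex{1,1,1,1} = 0
G(27) = mex{0,0,0,0} = 1
G(28) = mex{1,1,1,1} = 0
G(29) = mex{0,0,0,0} = 1
G(30) = mex{1,1,1,1} = 0
G(31) = mex{0,0,0,0} = 1
G(32) = mex{1,1,1,1} = 0
G(33) = mex{0,0,0,0} = 1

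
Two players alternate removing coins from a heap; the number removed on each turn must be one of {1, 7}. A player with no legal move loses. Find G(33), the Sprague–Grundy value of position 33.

n :  0  1  2  3  4  5  6  7  8  9 10 11 12 13 14 15 16 17 18 19 20 21 22 23 24 25 26 27 28 29 30 31 32 33
G :  0  1  0  1  0  1  0  1  0  1  0  1  0  1  0  1  0  1  0  1  0  1  0  1  0  1  0  1  0  1  0  1  0  1

1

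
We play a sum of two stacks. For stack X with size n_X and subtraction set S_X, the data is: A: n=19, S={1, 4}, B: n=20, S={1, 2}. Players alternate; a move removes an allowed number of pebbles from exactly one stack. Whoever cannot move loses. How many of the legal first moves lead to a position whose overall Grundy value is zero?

0

Stack A, S = {1, 4}:
n :  0  1  2  3  4  5  6  7  8  9 10 11 12 13 14 15 16 17 18 19
G :  0  1  0  1  2  0  1  0  1  2  0  1  0  1  2  0  1  0  1  2
G_A(19) = 2.
Stack B, S = {1, 2}:
G(0) = 0
G(1) = mex{0} = 1
G(2) = mex{1,0} = 2
G(3) = mex{2,1} = 0
G(4) = mex{0,2} = 1
G(5) = mex{1,0} = 2
G(6) = mex{2,1} = 0
G(7) = mex{0,2} = 1
G(8) = mex{1,0} = 2
G(9) = mex{2,1} = 0
G(10) = mex{0,2} = 1
G(11) = mex{1,0} = 2
G(12) = mex{2,1} = 0
G(13) = mex{0,2} = 1
G(14) = mex{1,0} = 2
G(15) = mex{2,1} = 0
G(16) = mex{0,2} = 1
G(17) = mex{1,0} = 2
G(18) = mex{2,1} = 0
G(19) = mex{0,2} = 1
G(20) = mex{1,0} = 2
G_B(20) = 2.
Combined Grundy value = 2 ⊕ 2 = 0.
A winning move leaves total XOR = 0, i.e. changes one component's Grundy value g to g ⊕ X where X is the current total.
Stack A: target g' = 2⊕0 = 2, but every legal move changes the Grundy value (mex property), so 0 moves.
Stack B: target g' = 2⊕0 = 2, but every legal move changes the Grundy value (mex property), so 0 moves.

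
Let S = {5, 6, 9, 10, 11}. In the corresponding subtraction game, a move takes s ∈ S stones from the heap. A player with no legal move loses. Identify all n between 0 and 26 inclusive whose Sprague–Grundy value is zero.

0, 1, 2, 3, 4, 16, 17, 18, 19, 20

n :  0  1  2  3  4  5  6  7  8  9 10 11 12 13 14 15 16 17 18 19 20 21 22 23 24 25 26
G :  0  0  0  0  0  1  1  1  1  1  2  2  2  2  2  3  0  0  0  0  0  1  1  1  1  1  2
P-positions are exactly the n with G(n) = 0.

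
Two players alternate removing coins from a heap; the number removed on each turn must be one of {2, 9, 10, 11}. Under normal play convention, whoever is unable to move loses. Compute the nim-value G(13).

n :  0  1  2  3  4  5  6  7  8  9 10 11 12 13
G :  0  0  1  1  0  0  1  1  0  2  1  3  2  2

2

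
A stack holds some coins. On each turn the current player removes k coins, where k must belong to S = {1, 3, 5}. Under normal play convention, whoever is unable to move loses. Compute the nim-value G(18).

n :  0  1  2  3  4  5  6  7  8  9 10 11 12 13 14 15 16 17 18
G :  0  1  0  1  0  1  0  1  0  1  0  1  0  1  0  1  0  1  0

0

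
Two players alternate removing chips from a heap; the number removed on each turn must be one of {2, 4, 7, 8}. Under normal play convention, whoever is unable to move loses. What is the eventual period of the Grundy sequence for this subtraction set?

11

G(0) = 0
G(1) = mex{} = 0
G(2) = mex{0} = 1
G(3) = mex{0} = 1
G(4) = mex{1,0} = 2
G(5) = mex{1,0} = 2
G(6) = mex{2,1} = 0
G(7) = mex{2,1,0} = 3
G(8) = mex{0,2,0,0} = 1
G(9) = mex{3,2,1,0} = 4
G(10) = mex{1,0,1,1} = 2
G(11) = mex{4,3,2,1} = 0
G(12) = mex{2,1,2,2} = 0
G(13) = mex{0,4,0,2} = 1
G(14) = mex{0,2,3,0} = 1
G(15) = mex{1,0,1,3} = 2
G(16) = mex{1,0,4,1} = 2
G(17) = mex{2,1,2,4} = 0
G(18) = mex{2,1,0,2} = 3
G(19) = mex{0,2,0,0} = 1
G(20) = mex{3,2,1,0} = 4
G(21) = mex{1,0,1,1} = 2
G(22) = mex{4,3,2,1} = 0
G(23) = mex{2,1,2,2} = 0
G(n+11) = G(n) holds for n = 0,…,7 (a full window of length max(S) = 8), so the sequence is purely periodic with period 11.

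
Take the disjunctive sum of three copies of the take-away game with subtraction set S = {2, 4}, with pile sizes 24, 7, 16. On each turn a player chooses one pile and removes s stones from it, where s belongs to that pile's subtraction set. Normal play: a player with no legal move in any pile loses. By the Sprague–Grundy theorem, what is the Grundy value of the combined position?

2

All piles use S = {2, 4}:
n :  0  1  2  3  4  5  6  7  8  9 10 11 12 13 14 15 16 17 18 19 20 21 22 23 24
G :  0  0  1  1  2  2  0  0  1  1  2  2  0  0  1  1  2  2  0  0  1  1  2  2  0
Pile A: G(24) = 0.
Pile B: G(7) = 0.
Pile C: G(16) = 2.
Combined Grundy value = 0 ⊕ 0 ⊕ 2 = 2.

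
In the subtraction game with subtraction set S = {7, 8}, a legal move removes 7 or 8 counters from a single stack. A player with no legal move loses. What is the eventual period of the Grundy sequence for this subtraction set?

15

G(0) = 0
G(1) = mex{} = 0
G(2) = mex{} = 0
G(3) = mex{} = 0
G(4) = mex{} = 0
G(5) = mex{} = 0
G(6) = mex{} = 0
G(7) = mex{0} = 1
G(8) = mex{0,0} = 1
G(9) = mex{0,0} = 1
G(10) = mex{0,0} = 1
G(11) = mex{0,0} = 1
G(12) = mex{0,0} = 1
G(13) = mex{0,0} = 1
G(14) = mex{1,0} = 2
G(15) = mex{1,1} = 0
G(16) = mex{1,1} = 0
G(17) = mex{1,1} = 0
G(18) = mex{1,1} = 0
G(19) = mex{1,1} = 0
G(20) = mex{1,1} = 0
G(21) = mex{2,1} = 0
G(22) = mex{0,2} = 1
G(23) = mex{0,0} = 1
G(24) = mex{0,0} = 1
G(25) = mex{0,0} = 1
G(26) = mex{0,0} = 1
G(27) = mex{0,0} = 1
G(28) = mex{0,0} = 1
G(29) = mex{1,0} = 2
G(30) = mex{1,1} = 0
G(31) = mex{1,1} = 0
G(n+15) = G(n) holds for n = 0,…,7 (a full window of length max(S) = 8), so the sequence is purely periodic with period 15.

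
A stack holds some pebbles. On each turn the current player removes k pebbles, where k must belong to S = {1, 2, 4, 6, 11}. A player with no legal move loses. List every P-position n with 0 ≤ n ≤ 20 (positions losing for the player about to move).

G(0) = 0
G(1) = mex{0} = 1
G(2) = mex{1,0} = 2
G(3) = mex{2,1} = 0
G(4) = mex{0,2,0} = 1
G(5) = mex{1,0,1} = 2
G(6) = mex{2,1,2,0} = 3
G(7) = mex{3,2,0,1} = 4
G(8) = mex{4,3,1,2} = 0
G(9) = mex{0,4,2,0} = 1
G(10) = mex{1,0,3,1} = 2
G(11) = mex{2,1,4,2,0} = 3
G(12) = mex{3,2,0,3,1} = 4
G(13) = mex{4,3,1,4,2} = 0
G(14) = mex{0,4,2,0,0} = 1
G(15) = mex{1,0,3,1,1} = 2
G(16) = mex{2,1,4,2,2} = 0
G(17) = mex{0,2,0,3,3} = 1
G(18) = mex{1,0,1,4,4} = 2
G(19) = mex{2,1,2,0,0} = 3
G(20) = mex{3,2,0,1,1} = 4
P-positions are exactly the n with G(n) = 0.

0, 3, 8, 13, 16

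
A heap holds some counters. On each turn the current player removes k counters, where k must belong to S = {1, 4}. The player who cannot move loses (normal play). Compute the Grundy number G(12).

0

G(0) = 0
G(1) = mex{0} = 1
G(2) = mex{1} = 0
G(3) = mex{0} = 1
G(4) = mex{1,0} = 2
G(5) = mex{2,1} = 0
G(6) = mex{0,0} = 1
G(7) = mex{1,1} = 0
G(8) = mex{0,2} = 1
G(9) = mex{1,0} = 2
G(10) = mex{2,1} = 0
G(11) = mex{0,0} = 1
G(12) = mex{1,1} = 0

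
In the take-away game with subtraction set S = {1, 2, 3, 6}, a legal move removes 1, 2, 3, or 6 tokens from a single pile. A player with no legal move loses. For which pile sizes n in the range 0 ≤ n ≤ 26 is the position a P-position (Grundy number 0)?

0, 4, 8, 12, 16, 20, 24

G(0) = 0
G(1) = mex{0} = 1
G(2) = mex{1,0} = 2
G(3) = mex{2,1,0} = 3
G(4) = mex{3,2,1} = 0
G(5) = mex{0,3,2} = 1
G(6) = mex{1,0,3,0} = 2
G(7) = mex{2,1,0,1} = 3
G(8) = mex{3,2,1,2} = 0
G(9) = mex{0,3,2,3} = 1
G(10) = mex{1,0,3,0} = 2
G(11) = mex{2,1,0,1} = 3
G(12) = mex{3,2,1,2} = 0
G(13) = mex{0,3,2,3} = 1
G(14) = mex{1,0,3,0} = 2
G(15) = mex{2,1,0,1} = 3
G(16) = mex{3,2,1,2} = 0
G(17) = mex{0,3,2,3} = 1
G(18) = mex{1,0,3,0} = 2
G(19) = mex{2,1,0,1} = 3
G(20) = mex{3,2,1,2} = 0
G(21) = mex{0,3,2,3} = 1
G(22) = mex{1,0,3,0} = 2
G(23) = mex{2,1,0,1} = 3
G(24) = mex{3,2,1,2} = 0
G(25) = mex{0,3,2,3} = 1
G(26) = mex{1,0,3,0} = 2
P-positions are exactly the n with G(n) = 0.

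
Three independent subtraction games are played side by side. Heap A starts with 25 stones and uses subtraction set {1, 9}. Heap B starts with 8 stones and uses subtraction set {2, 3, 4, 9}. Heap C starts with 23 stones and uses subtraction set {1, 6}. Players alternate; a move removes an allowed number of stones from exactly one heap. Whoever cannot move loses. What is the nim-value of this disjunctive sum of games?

0

Heap A, S = {1, 9}:
n :  0  1  2  3  4  5  6  7  8  9 10 11 12 13 14 15 16 17 18 19 20 21 22 23 24 25
G :  0  1  0  1  0  1  0  1  0  1  0  1  0  1  0  1  0  1  0  1  0  1  0  1  0  1
G_A(25) = 1.
Heap B, S = {2, 3, 4, 9}:
G(0) = 0
G(1) = mex{} = 0
G(2) = mex{0} = 1
G(3) = mex{0,0} = 1
G(4) = mex{1,0,0} = 2
G(5) = mex{1,1,0} = 2
G(6) = mex{2,1,1} = 0
G(7) = mex{2,2,1} = 0
G(8) = mex{0,2,2} = 1
G_B(8) = 1.
Heap C, S = {1, 6}:
G(0) = 0
G(1) = mex{0} = 1
G(2) = mex{1} = 0
G(3) = mex{0} = 1
G(4) = mex{1} = 0
G(5) = mex{0} = 1
G(6) = mex{1,0} = 2
G(7) = mex{2,1} = 0
G(8) = mex{0,0} = 1
G(9) = mex{1,1} = 0
G(10) = mex{0,0} = 1
G(11) = mex{1,1} = 0
G(12) = mex{0,2} = 1
G(13) = mex{1,0} = 2
G(14) = mex{2,1} = 0
G(15) = mex{0,0} = 1
G(16) = mex{1,1} = 0
G(17) = mex{0,0} = 1
G(18) = mex{1,1} = 0
G(19) = mex{0,2} = 1
G(20) = mex{1,0} = 2
G(21) = mex{2,1} = 0
G(22) = mex{0,0} = 1
G(23) = mex{1,1} = 0
G_C(23) = 0.
Combined Grundy value = 1 ⊕ 1 ⊕ 0 = 0.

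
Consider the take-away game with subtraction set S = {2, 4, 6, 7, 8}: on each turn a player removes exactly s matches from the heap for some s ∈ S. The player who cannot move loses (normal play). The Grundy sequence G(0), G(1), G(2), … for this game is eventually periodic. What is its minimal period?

G(0) = 0
G(1) = mex{} = 0
G(2) = mex{0} = 1
G(3) = mex{0} = 1
G(4) = mex{1,0} = 2
G(5) = mex{1,0} = 2
G(6) = mex{2,1,0} = 3
G(7) = mex{2,1,0,0} = 3
G(8) = mex{3,2,1,0,0} = 4
G(9) = mex{3,2,1,1,0} = 4
G(10) = mex{4,3,2,1,1} = 0
G(11) = mex{4,3,2,2,1} = 0
G(12) = mex{0,4,3,2,2} = 1
G(13) = mex{0,4,3,3,2} = 1
G(14) = mex{1,0,4,3,3} = 2
G(15) = mex{1,0,4,4,3} = 2
G(16) = mex{2,1,0,4,4} = 3
G(17) = mex{2,1,0,0,4} = 3
G(18) = mex{3,2,1,0,0} = 4
G(19) = mex{3,2,1,1,0} = 4
G(20) = mex{4,3,2,1,1} = 0
G(21) = mex{4,3,2,2,1} = 0
G(n+10) = G(n) holds for n = 0,…,7 (a full window of length max(S) = 8), so the sequence is purely periodic with period 10.

10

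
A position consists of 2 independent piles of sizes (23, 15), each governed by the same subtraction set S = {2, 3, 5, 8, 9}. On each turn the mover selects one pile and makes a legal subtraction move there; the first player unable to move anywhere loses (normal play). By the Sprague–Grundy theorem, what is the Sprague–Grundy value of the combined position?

6

All piles use S = {2, 3, 5, 8, 9}:
n :  0  1  2  3  4  5  6  7  8  9 10 11 12 13 14 15 16 17 18 19 20 21 22 23
G :  0  0  1  1  2  2  3  0  4  1  3  0  4  1  5  2  2  0  0  1  1  3  2  4
Pile A: G(23) = 4.
Pile B: G(15) = 2.
Combined Grundy value = 4 ⊕ 2 = 6.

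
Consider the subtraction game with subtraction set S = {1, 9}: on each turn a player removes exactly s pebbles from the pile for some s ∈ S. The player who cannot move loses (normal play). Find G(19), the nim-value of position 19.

G(0) = 0
G(1) = mex{0} = 1
G(2) = mex{1} = 0
G(3) = mex{0} = 1
G(4) = mex{1} = 0
G(5) = mex{0} = 1
G(6) = mex{1} = 0
G(7) = mex{0} = 1
G(8) = mex{1} = 0
G(9) = mex{0,0} = 1
G(10) = mex{1,1} = 0
G(11) = mex{0,0} = 1
G(12) = mex{1,1} = 0
G(13) = mex{0,0} = 1
G(14) = mex{1,1} = 0
G(15) = mex{0,0} = 1
G(16) = mex{1,1} = 0
G(17) = mex{0,0} = 1
G(18) = mex{1,1} = 0
G(19) = mex{0,0} = 1

1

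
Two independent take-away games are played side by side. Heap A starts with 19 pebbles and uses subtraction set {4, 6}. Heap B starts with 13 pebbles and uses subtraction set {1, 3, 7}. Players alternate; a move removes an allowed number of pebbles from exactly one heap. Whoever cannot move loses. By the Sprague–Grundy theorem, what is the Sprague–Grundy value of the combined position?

Heap A, S = {4, 6}:
n :  0  1  2  3  4  5  6  7  8  9 10 11 12 13 14 15 16 17 18 19
G :  0  0  0  0  1  1  1  1  2  2  0  0  0  0  1  1  1  1  2  2
G_A(19) = 2.
Heap B, S = {1, 3, 7}:
G(0) = 0
G(1) = mex{0} = 1
G(2) = mex{1} = 0
G(3) = mex{0,0} = 1
G(4) = mex{1,1} = 0
G(5) = mex{0,0} = 1
G(6) = mex{1,1} = 0
G(7) = mex{0,0,0} = 1
G(8) = mex{1,1,1} = 0
G(9) = mex{0,0,0} = 1
G(10) = mex{1,1,1} = 0
G(11) = mex{0,0,0} = 1
G(12) = mex{1,1,1} = 0
G(13) = mex{0,0,0} = 1
G_B(13) = 1.
Combined Grundy value = 2 ⊕ 1 = 3.

3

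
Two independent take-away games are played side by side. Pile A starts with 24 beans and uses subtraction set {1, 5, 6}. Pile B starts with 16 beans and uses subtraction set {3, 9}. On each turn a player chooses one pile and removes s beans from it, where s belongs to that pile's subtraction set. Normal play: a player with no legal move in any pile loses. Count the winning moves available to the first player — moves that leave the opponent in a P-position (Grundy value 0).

3

Pile A, S = {1, 5, 6}:
G(0) = 0
G(1) = mex{0} = 1
G(2) = mex{1} = 0
G(3) = mex{0} = 1
G(4) = mex{1} = 0
G(5) = mex{0,0} = 1
G(6) = mex{1,1,0} = 2
G(7) = mex{2,0,1} = 3
G(8) = mex{3,1,0} = 2
G(9) = mex{2,0,1} = 3
G(10) = mex{3,1,0} = 2
G(11) = mex{2,2,1} = 0
G(12) = mex{0,3,2} = 1
G(13) = mex{1,2,3} = 0
G(14) = mex{0,3,2} = 1
G(15) = mex{1,2,3} = 0
G(16) = mex{0,0,2} = 1
G(17) = mex{1,1,0} = 2
G(18) = mex{2,0,1} = 3
G(19) = mex{3,1,0} = 2
G(20) = mex{2,0,1} = 3
G(21) = mex{3,1,0} = 2
G(22) = mex{2,2,1} = 0
G(23) = mex{0,3,2} = 1
G(24) = mex{1,2,3} = 0
G_A(24) = 0.
Pile B, S = {3, 9}:
G(0) = 0
G(1) = mex{} = 0
G(2) = mex{} = 0
G(3) = mex{0} = 1
G(4) = mex{0} = 1
G(5) = mex{0} = 1
G(6) = mex{1} = 0
G(7) = mex{1} = 0
G(8) = mex{1} = 0
G(9) = mex{0,0} = 1
G(10) = mex{0,0} = 1
G(11) = mex{0,0} = 1
G(12) = mex{1,1} = 0
G(13) = mex{1,1} = 0
G(14) = mex{1,1} = 0
G(15) = mex{0,0} = 1
G(16) = mex{0,0} = 1
G_B(16) = 1.
Combined Grundy value = 0 ⊕ 1 = 1.
A winning move leaves total XOR = 0, i.e. changes one component's Grundy value g to g ⊕ X where X is the current total.
Pile A: need g' = 0⊕1 = 1. Options: 24−1→G=1, 24−5→G=2, 24−6→G=3. Hits: 1.
Pile B: need g' = 1⊕1 = 0. Options: 16−3→G=0, 16−9→G=0. Hits: 2.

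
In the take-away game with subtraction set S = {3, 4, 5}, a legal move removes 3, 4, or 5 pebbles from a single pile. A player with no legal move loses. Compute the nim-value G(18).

0

n :  0  1  2  3  4  5  6  7  8  9 10 11 12 13 14 15 16 17 18
G :  0  0  0  1  1  1  2  2  0  0  0  1  1  1  2  2  0  0  0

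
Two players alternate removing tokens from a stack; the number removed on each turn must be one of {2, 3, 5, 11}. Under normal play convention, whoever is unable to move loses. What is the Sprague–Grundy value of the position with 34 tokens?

3

n :  0  1  2  3  4  5  6  7  8  9 10 11 12 13 14 15 16 17 18 19 20 21 22 23 24 25 26 27 28 29 30 31 32 33 34
G :  0  0  1  1  2  2  3  0  0  1  1  2  2  3  0  0  1  1  2  2  3  0  0  1  1  2  2  3  0  0  1  1  2  2  3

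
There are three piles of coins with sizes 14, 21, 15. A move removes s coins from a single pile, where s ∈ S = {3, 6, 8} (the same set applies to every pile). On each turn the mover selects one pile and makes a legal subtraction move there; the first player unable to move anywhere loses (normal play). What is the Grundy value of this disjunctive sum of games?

3

All piles use S = {3, 6, 8}:
n :  0  1  2  3  4  5  6  7  8  9 10 11 12 13 14 15 16 17 18 19 20 21
G :  0  0  0  1  1  1  2  2  2  3  3  0  0  0  1  1  1  2  2  2  3  3
Pile A: G(14) = 1.
Pile B: G(21) = 3.
Pile C: G(15) = 1.
Combined Grundy value = 1 ⊕ 3 ⊕ 1 = 3.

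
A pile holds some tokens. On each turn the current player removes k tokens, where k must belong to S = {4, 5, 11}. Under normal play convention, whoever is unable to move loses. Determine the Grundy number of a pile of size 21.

G(0) = 0
G(1) = mex{} = 0
G(2) = mex{} = 0
G(3) = mex{} = 0
G(4) = mex{0} = 1
G(5) = mex{0,0} = 1
G(6) = mex{0,0} = 1
G(7) = mex{0,0} = 1
G(8) = mex{1,0} = 2
G(9) = mex{1,1} = 0
G(10) = mex{1,1} = 0
G(11) = mex{1,1,0} = 2
G(12) = mex{2,1,0} = 3
G(13) = mex{0,2,0} = 1
G(14) = mex{0,0,0} = 1
G(15) = mex{2,0,1} = 3
G(16) = mex{3,2,1} = 0
G(17) = mex{1,3,1} = 0
G(18) = mex{1,1,1} = 0
G(19) = mex{3,1,2} = 0
G(20) = mex{0,3,0} = 1
G(21) = mex{0,0,0} = 1

1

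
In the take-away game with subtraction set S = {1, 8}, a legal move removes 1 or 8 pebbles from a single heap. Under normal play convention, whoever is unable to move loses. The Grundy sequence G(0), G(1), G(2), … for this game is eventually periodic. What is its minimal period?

n :  0  1  2  3  4  5  6  7  8  9 10 11 12 13 14 15 16 17 18 19
G :  0  1  0  1  0  1  0  1  2  0  1  0  1  0  1  0  1  2  0  1
G(n+9) = G(n) holds for n = 0,…,7 (a full window of length max(S) = 8), so the sequence is purely periodic with period 9.

9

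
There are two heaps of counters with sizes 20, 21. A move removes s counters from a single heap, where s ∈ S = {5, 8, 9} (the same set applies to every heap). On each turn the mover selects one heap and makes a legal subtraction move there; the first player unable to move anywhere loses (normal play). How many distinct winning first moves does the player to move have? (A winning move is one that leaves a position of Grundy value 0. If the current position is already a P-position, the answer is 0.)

All heaps use S = {5, 8, 9}:
n :  0  1  2  3  4  5  6  7  8  9 10 11 12 13 14 15 16 17 18 19 20 21
G :  0  0  0  0  0  1  1  1  1  1  2  2  2  2  0  0  0  0  0  1  1  1
Heap A: G(20) = 1.
Heap B: G(21) = 1.
Combined Grundy value = 1 ⊕ 1 = 0.
A winning move leaves total XOR = 0, i.e. changes one component's Grundy value g to g ⊕ X where X is the current total.
Heap A: target g' = 1⊕0 = 1, but every legal move changes the Grundy value (mex property), so 0 moves.
Heap B: target g' = 1⊕0 = 1, but every legal move changes the Grundy value (mex property), so 0 moves.

0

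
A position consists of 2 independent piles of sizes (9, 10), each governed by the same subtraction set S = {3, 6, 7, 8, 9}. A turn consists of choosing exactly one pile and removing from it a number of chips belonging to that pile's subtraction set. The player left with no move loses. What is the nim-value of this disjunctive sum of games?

0

All piles use S = {3, 6, 7, 8, 9}:
n :  0  1  2  3  4  5  6  7  8  9 10
G :  0  0  0  1  1  1  2  2  2  3  3
Pile A: G(9) = 3.
Pile B: G(10) = 3.
Combined Grundy value = 3 ⊕ 3 = 0.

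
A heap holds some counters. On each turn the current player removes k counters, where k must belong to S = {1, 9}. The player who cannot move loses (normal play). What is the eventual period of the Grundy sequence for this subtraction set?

G(0) = 0
G(1) = mex{0} = 1
G(2) = mex{1} = 0
G(3) = mex{0} = 1
G(4) = mex{1} = 0
G(5) = mex{0} = 1
G(6) = mex{1} = 0
G(7) = mex{0} = 1
G(8) = mex{1} = 0
G(9) = mex{0,0} = 1
G(10) = mex{1,1} = 0
G(11) = mex{0,0} = 1
G(12) = mex{1,1} = 0
G(13) = mex{0,0} = 1
G(14) = mex{1,1} = 0
G(n+2) = G(n) holds for n = 0,…,8 (a full window of length max(S) = 9), so the sequence is purely periodic with period 2.

2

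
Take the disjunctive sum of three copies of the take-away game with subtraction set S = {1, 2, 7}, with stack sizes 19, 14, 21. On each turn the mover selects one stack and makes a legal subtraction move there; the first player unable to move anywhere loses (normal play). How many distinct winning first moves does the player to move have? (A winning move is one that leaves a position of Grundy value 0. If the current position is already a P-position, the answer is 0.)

All stacks use S = {1, 2, 7}:
n :  0  1  2  3  4  5  6  7  8  9 10 11 12 13 14 15 16 17 18 19 20 21
G :  0  1  2  0  1  2  0  1  2  0  1  2  0  1  2  0  1  2  0  1  2  0
Stack A: G(19) = 1.
Stack B: G(14) = 2.
Stack C: G(21) = 0.
Combined Grundy value = 1 ⊕ 2 ⊕ 0 = 3.
A winning move leaves total XOR = 0, i.e. changes one component's Grundy value g to g ⊕ X where X is the current total.
Stack A: need g' = 1⊕3 = 2. Options: 19−1→G=0, 19−2→G=2, 19−7→G=0. Hits: 1.
Stack B: need g' = 2⊕3 = 1. Options: 14−1→G=1, 14−2→G=0, 14−7→G=1. Hits: 2.
Stack C: need g' = 0⊕3 = 3. Options: 21−1→G=2, 21−2→G=1, 21−7→G=2. Hits: 0.

3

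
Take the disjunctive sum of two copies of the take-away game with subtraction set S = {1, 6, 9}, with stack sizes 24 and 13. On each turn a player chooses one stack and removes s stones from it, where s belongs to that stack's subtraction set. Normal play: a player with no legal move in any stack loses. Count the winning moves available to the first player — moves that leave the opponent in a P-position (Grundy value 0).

6

All stacks use S = {1, 6, 9}:
G(0) = 0
G(1) = mex{0} = 1
G(2) = mex{1} = 0
G(3) = mex{0} = 1
G(4) = mex{1} = 0
G(5) = mex{0} = 1
G(6) = mex{1,0} = 2
G(7) = mex{2,1} = 0
G(8) = mex{0,0} = 1
G(9) = mex{1,1,0} = 2
G(10) = mex{2,0,1} = 3
G(11) = mex{3,1,0} = 2
G(12) = mex{2,2,1} = 0
G(13) = mex{0,0,0} = 1
G(14) = mex{1,1,1} = 0
G(15) = mex{0,2,2} = 1
G(16) = mex{1,3,0} = 2
G(17) = mex{2,2,1} = 0
G(18) = mex{0,0,2} = 1
G(19) = mex{1,1,3} = 0
G(20) = mex{0,0,2} = 1
G(21) = mex{1,1,0} = 2
G(22) = mex{2,2,1} = 0
G(23) = mex{0,0,0} = 1
G(24) = mex{1,1,1} = 0
Stack A: G(24) = 0.
Stack B: G(13) = 1.
Combined Grundy value = 0 ⊕ 1 = 1.
A winning move leaves total XOR = 0, i.e. changes one component's Grundy value g to g ⊕ X where X is the current total.
Stack A: need g' = 0⊕1 = 1. Options: 24−1→G=1, 24−6→G=1, 24−9→G=1. Hits: 3.
Stack B: need g' = 1⊕1 = 0. Options: 13−1→G=0, 13−6→G=0, 13−9→G=0. Hits: 3.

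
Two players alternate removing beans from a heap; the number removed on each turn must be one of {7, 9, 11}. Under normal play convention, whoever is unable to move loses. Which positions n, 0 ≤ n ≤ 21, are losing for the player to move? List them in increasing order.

0, 1, 2, 3, 4, 5, 6, 18, 19, 20, 21

G(0) = 0
G(1) = mex{} = 0
G(2) = mex{} = 0
G(3) = mex{} = 0
G(4) = mex{} = 0
G(5) = mex{} = 0
G(6) = mex{} = 0
G(7) = mex{0} = 1
G(8) = mex{0} = 1
G(9) = mex{0,0} = 1
G(10) = mex{0,0} = 1
G(11) = mex{0,0,0} = 1
G(12) = mex{0,0,0} = 1
G(13) = mex{0,0,0} = 1
G(14) = mex{1,0,0} = 2
G(15) = mex{1,0,0} = 2
G(16) = mex{1,1,0} = 2
G(17) = mex{1,1,0} = 2
G(18) = mex{1,1,1} = 0
G(19) = mex{1,1,1} = 0
G(20) = mex{1,1,1} = 0
G(21) = mex{2,1,1} = 0
P-positions are exactly the n with G(n) = 0.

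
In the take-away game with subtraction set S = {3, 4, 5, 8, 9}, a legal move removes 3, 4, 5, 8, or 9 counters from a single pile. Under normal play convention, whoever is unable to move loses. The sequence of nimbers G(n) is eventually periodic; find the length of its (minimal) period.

n :  0  1  2  3  4  5  6  7  8  9 10 11 12 13 14 15 16 17 18 19 20 21 22 23 24 25
G :  0  0  0  1  1  1  2  2  2  3  3  3  0  0  0  1  1  1  2  2  2  3  3  3  0  0
G(n+12) = G(n) holds for n = 0,…,8 (a full window of length max(S) = 9), so the sequence is purely periodic with period 12.

12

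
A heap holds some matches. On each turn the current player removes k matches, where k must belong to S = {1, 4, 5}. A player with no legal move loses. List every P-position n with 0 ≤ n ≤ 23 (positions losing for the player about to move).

n :  0  1  2  3  4  5  6  7  8  9 10 11 12 13 14 15 16 17 18 19 20 21 22 23
G :  0  1  0  1  2  3  2  3  0  1  0  1  2  3  2  3  0  1  0  1  2  3  2  3
P-positions are exactly the n with G(n) = 0.

0, 2, 8, 10, 16, 18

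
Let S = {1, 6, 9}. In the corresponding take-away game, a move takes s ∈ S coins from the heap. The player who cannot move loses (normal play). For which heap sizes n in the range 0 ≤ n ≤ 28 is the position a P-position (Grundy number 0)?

0, 2, 4, 7, 12, 14, 17, 19, 22, 24, 27

n :  0  1  2  3  4  5  6  7  8  9 10 11 12 13 14 15 16 17 18 19 20 21 22 23 24 25 26 27 28
G :  0  1  0  1  0  1  2  0  1  2  3  2  0  1  0  1  2  0  1  0  1  2  0  1  0  1  2  0  1
P-positions are exactly the n with G(n) = 0.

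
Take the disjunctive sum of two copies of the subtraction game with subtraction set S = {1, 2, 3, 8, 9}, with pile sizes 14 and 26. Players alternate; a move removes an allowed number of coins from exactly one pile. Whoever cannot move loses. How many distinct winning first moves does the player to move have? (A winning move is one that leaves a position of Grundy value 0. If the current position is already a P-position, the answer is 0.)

All piles use S = {1, 2, 3, 8, 9}:
G(0) = 0
G(1) = mex{0} = 1
G(2) = mex{1,0} = 2
G(3) = mex{2,1,0} = 3
G(4) = mex{3,2,1} = 0
G(5) = mex{0,3,2} = 1
G(6) = mex{1,0,3} = 2
G(7) = mex{2,1,0} = 3
G(8) = mex{3,2,1,0} = 4
G(9) = mex{4,3,2,1,0} = 5
G(10) = mex{5,4,3,2,1} = 0
G(11) = mex{0,5,4,3,2} = 1
G(12) = mex{1,0,5,0,3} = 2
G(13) = mex{2,1,0,1,0} = 3
G(14) = mex{3,2,1,2,1} = 0
G(15) = mex{0,3,2,3,2} = 1
G(16) = mex{1,0,3,4,3} = 2
G(17) = mex{2,1,0,5,4} = 3
G(18) = mex{3,2,1,0,5} = 4
G(19) = mex{4,3,2,1,0} = 5
G(20) = mex{5,4,3,2,1} = 0
G(21) = mex{0,5,4,3,2} = 1
G(22) = mex{1,0,5,0,3} = 2
G(23) = mex{2,1,0,1,0} = 3
G(24) = mex{3,2,1,2,1} = 0
G(25) = mex{0,3,2,3,2} = 1
G(26) = mex{1,0,3,4,3} = 2
Pile A: G(14) = 0.
Pile B: G(26) = 2.
Combined Grundy value = 0 ⊕ 2 = 2.
A winning move leaves total XOR = 0, i.e. changes one component's Grundy value g to g ⊕ X where X is the current total.
Pile A: need g' = 0⊕2 = 2. Options: 14−1→G=3, 14−2→G=2, 14−3→G=1, 14−8→G=2, 14−9→G=1. Hits: 2.
Pile B: need g' = 2⊕2 = 0. Options: 26−1→G=1, 26−2→G=0, 26−3→G=3, 26−8→G=4, 26−9→G=3. Hits: 1.

3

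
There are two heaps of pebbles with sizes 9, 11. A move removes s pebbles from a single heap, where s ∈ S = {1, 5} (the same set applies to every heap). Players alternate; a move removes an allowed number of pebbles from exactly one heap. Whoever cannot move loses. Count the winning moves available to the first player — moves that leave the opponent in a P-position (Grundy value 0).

0

All heaps use S = {1, 5}:
n :  0  1  2  3  4  5  6  7  8  9 10 11
G :  0  1  0  1  0  1  0  1  0  1  0  1
Heap A: G(9) = 1.
Heap B: G(11) = 1.
Combined Grundy value = 1 ⊕ 1 = 0.
A winning move leaves total XOR = 0, i.e. changes one component's Grundy value g to g ⊕ X where X is the current total.
Heap A: target g' = 1⊕0 = 1, but every legal move changes the Grundy value (mex property), so 0 moves.
Heap B: target g' = 1⊕0 = 1, but every legal move changes the Grundy value (mex property), so 0 moves.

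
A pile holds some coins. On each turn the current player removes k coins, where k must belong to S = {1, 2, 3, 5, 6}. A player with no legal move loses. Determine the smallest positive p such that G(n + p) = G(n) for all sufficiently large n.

4

G(0) = 0
G(1) = mex{0} = 1
G(2) = mex{1,0} = 2
G(3) = mex{2,1,0} = 3
G(4) = mex{3,2,1} = 0
G(5) = mex{0,3,2,0} = 1
G(6) = mex{1,0,3,1,0} = 2
G(7) = mex{2,1,0,2,1} = 3
G(8) = mex{3,2,1,3,2} = 0
G(9) = mex{0,3,2,0,3} = 1
G(10) = mex{1,0,3,1,0} = 2
G(11) = mex{2,1,0,2,1} = 3
G(12) = mex{3,2,1,3,2} = 0
G(13) = mex{0,3,2,0,3} = 1
G(14) = mex{1,0,3,1,0} = 2
G(n+4) = G(n) holds for n = 0,…,5 (a full window of length max(S) = 6), so the sequence is purely periodic with period 4.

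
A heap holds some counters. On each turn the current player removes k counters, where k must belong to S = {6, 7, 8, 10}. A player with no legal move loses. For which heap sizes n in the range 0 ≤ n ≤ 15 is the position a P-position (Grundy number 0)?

0, 1, 2, 3, 4, 5

n :  0  1  2  3  4  5  6  7  8  9 10 11 12 13 14 15
G :  0  0  0  0  0  0  1  1  1  1  1  1  2  2  2  2
P-positions are exactly the n with G(n) = 0.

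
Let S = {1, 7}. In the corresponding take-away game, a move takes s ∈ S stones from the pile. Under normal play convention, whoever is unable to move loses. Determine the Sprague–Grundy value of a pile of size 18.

0

G(0) = 0
G(1) = mex{0} = 1
G(2) = mex{1} = 0
G(3) = mex{0} = 1
G(4) = mex{1} = 0
G(5) = mex{0} = 1
G(6) = mex{1} = 0
G(7) = mex{0,0} = 1
G(8) = mex{1,1} = 0
G(9) = mex{0,0} = 1
G(10) = mex{1,1} = 0
G(11) = mex{0,0} = 1
G(12) = mex{1,1} = 0
G(13) = mex{0,0} = 1
G(14) = mex{1,1} = 0
G(15) = mex{0,0} = 1
G(16) = mex{1,1} = 0
G(17) = mex{0,0} = 1
G(18) = mex{1,1} = 0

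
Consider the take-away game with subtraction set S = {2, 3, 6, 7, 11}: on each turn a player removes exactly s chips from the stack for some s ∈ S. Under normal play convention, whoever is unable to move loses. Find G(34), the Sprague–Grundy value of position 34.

G(0) = 0
G(1) = mex{} = 0
G(2) = mex{0} = 1
G(3) = mex{0,0} = 1
G(4) = mex{1,0} = 2
G(5) = mex{1,1} = 0
G(6) = mex{2,1,0} = 3
G(7) = mex{0,2,0,0} = 1
G(8) = mex{3,0,1,0} = 2
G(9) = mex{1,3,1,1} = 0
G(10) = mex{2,1,2,1} = 0
G(11) = mex{0,2,0,2,0} = 1
G(12) = mex{0,0,3,0,0} = 1
G(13) = mex{1,0,1,3,1} = 2
G(14) = mex{1,1,2,1,1} = 0
G(15) = mex{2,1,0,2,2} = 3
G(16) = mex{0,2,0,0,0} = 1
G(17) = mex{3,0,1,0,3} = 2
G(18) = mex{1,3,1,1,1} = 0
G(19) = mex{2,1,2,1,2} = 0
G(20) = mex{0,2,0,2,0} = 1
G(21) = mex{0,0,3,0,0} = 1
G(22) = mex{1,0,1,3,1} = 2
G(23) = mex{1,1,2,1,1} = 0
G(24) = mex{2,1,0,2,2} = 3
G(25) = mex{0,2,0,0,0} = 1
G(26) = mex{3,0,1,0,3} = 2
G(27) = mex{1,3,1,1,1} = 0
G(28) = mex{2,1,2,1,2} = 0
G(29) = mex{0,2,0,2,0} = 1
G(30) = mex{0,0,3,0,0} = 1
G(31) = mex{1,0,1,3,1} = 2
G(32) = mex{1,1,2,1,1} = 0
G(33) = mex{2,1,0,2,2} = 3
G(34) = mex{0,2,0,0,0} = 1

1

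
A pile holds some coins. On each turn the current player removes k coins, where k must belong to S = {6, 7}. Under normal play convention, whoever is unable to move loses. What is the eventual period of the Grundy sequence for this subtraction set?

13

G(0) = 0
G(1) = mex{} = 0
G(2) = mex{} = 0
G(3) = mex{} = 0
G(4) = mex{} = 0
G(5) = mex{} = 0
G(6) = mex{0} = 1
G(7) = mex{0,0} = 1
G(8) = mex{0,0} = 1
G(9) = mex{0,0} = 1
G(10) = mex{0,0} = 1
G(11) = mex{0,0} = 1
G(12) = mex{1,0} = 2
G(13) = mex{1,1} = 0
G(14) = mex{1,1} = 0
G(15) = mex{1,1} = 0
G(16) = mex{1,1} = 0
G(17) = mex{1,1} = 0
G(18) = mex{2,1} = 0
G(19) = mex{0,2} = 1
G(20) = mex{0,0} = 1
G(21) = mex{0,0} = 1
G(22) = mex{0,0} = 1
G(23) = mex{0,0} = 1
G(24) = mex{0,0} = 1
G(25) = mex{1,0} = 2
G(26) = mex{1,1} = 0
G(27) = mex{1,1} = 0
G(n+13) = G(n) holds for n = 0,…,6 (a full window of length max(S) = 7), so the sequence is purely periodic with period 13.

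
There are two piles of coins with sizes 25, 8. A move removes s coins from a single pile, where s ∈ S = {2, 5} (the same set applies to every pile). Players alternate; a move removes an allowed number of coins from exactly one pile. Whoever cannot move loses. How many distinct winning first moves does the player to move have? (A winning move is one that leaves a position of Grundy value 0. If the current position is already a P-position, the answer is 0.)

All piles use S = {2, 5}:
n :  0  1  2  3  4  5  6  7  8  9 10 11 12 13 14 15 16 17 18 19 20 21 22 23 24 25
G :  0  0  1  1  0  2  1  0  0  1  1  0  2  1  0  0  1  1  0  2  1  0  0  1  1  0
Pile A: G(25) = 0.
Pile B: G(8) = 0.
Combined Grundy value = 0 ⊕ 0 = 0.
A winning move leaves total XOR = 0, i.e. changes one component's Grundy value g to g ⊕ X where X is the current total.
Pile A: target g' = 0⊕0 = 0, but every legal move changes the Grundy value (mex property), so 0 moves.
Pile B: target g' = 0⊕0 = 0, but every legal move changes the Grundy value (mex property), so 0 moves.

0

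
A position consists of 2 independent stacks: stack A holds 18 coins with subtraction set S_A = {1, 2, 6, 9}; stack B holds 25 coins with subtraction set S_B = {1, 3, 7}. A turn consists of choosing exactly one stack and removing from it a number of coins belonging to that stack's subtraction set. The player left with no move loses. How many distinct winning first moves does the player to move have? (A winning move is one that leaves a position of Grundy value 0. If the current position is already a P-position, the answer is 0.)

Stack A, S = {1, 2, 6, 9}:
n :  0  1  2  3  4  5  6  7  8  9 10 11 12 13 14 15 16 17 18
G :  0  1  2  0  1  2  3  0  1  2  0  1  2  3  0  1  2  0  1
G_A(18) = 1.
Stack B, S = {1, 3, 7}:
n :  0  1  2  3  4  5  6  7  8  9 10 11 12 13 14 15 16 17 18 19 20 21 22 23 24 25
G :  0  1  0  1  0  1  0  1  0  1  0  1  0  1  0  1  0  1  0  1  0  1  0  1  0  1
G_B(25) = 1.
Combined Grundy value = 1 ⊕ 1 = 0.
A winning move leaves total XOR = 0, i.e. changes one component's Grundy value g to g ⊕ X where X is the current total.
Stack A: target g' = 1⊕0 = 1, but every legal move changes the Grundy value (mex property), so 0 moves.
Stack B: target g' = 1⊕0 = 1, but every legal move changes the Grundy value (mex property), so 0 moves.

0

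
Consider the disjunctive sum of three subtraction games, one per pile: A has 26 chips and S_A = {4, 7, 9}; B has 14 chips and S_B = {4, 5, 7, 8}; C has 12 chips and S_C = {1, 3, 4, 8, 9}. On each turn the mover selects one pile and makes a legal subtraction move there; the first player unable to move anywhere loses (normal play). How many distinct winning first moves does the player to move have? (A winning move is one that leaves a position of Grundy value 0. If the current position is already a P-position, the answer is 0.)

Pile A, S = {4, 7, 9}:
G(0) = 0
G(1) = mex{} = 0
G(2) = mex{} = 0
G(3) = mex{} = 0
G(4) = mex{0} = 1
G(5) = mex{0} = 1
G(6) = mex{0} = 1
G(7) = mex{0,0} = 1
G(8) = mex{1,0} = 2
G(9) = mex{1,0,0} = 2
G(10) = mex{1,0,0} = 2
G(11) = mex{1,1,0} = 2
G(12) = mex{2,1,0} = 3
G(13) = mex{2,1,1} = 0
G(14) = mex{2,1,1} = 0
G(15) = mex{2,2,1} = 0
G(16) = mex{3,2,1} = 0
G(17) = mex{0,2,2} = 1
G(18) = mex{0,2,2} = 1
G(19) = mex{0,3,2} = 1
G(20) = mex{0,0,2} = 1
G(21) = mex{1,0,3} = 2
G(22) = mex{1,0,0} = 2
G(23) = mex{1,0,0} = 2
G(24) = mex{1,1,0} = 2
G(25) = mex{2,1,0} = 3
G(26) = mex{2,1,1} = 0
G_A(26) = 0.
Pile B, S = {4, 5, 7, 8}:
G(0) = 0
G(1) = mex{} = 0
G(2) = mex{} = 0
G(3) = mex{} = 0
G(4) = mex{0} = 1
G(5) = mex{0,0} = 1
G(6) = mex{0,0} = 1
G(7) = mex{0,0,0} = 1
G(8) = mex{1,0,0,0} = 2
G(9) = mex{1,1,0,0} = 2
G(10) = mex{1,1,0,0} = 2
G(11) = mex{1,1,1,0} = 2
G(12) = mex{2,1,1,1} = 0
G(13) = mex{2,2,1,1} = 0
G(14) = mex{2,2,1,1} = 0
G_B(14) = 0.
Pile C, S = {1, 3, 4, 8, 9}:
G(0) = 0
G(1) = mex{0} = 1
G(2) = mex{1} = 0
G(3) = mex{0,0} = 1
G(4) = mex{1,1,0} = 2
G(5) = mex{2,0,1} = 3
G(6) = mex{3,1,0} = 2
G(7) = mex{2,2,1} = 0
G(8) = mex{0,3,2,0} = 1
G(9) = mex{1,2,3,1,0} = 4
G(10) = mex{4,0,2,0,1} = 3
G(11) = mex{3,1,0,1,0} = 2
G(12) = mex{2,4,1,2,1} = 0
G_C(12) = 0.
Combined Grundy value = 0 ⊕ 0 ⊕ 0 = 0.
A winning move leaves total XOR = 0, i.e. changes one component's Grundy value g to g ⊕ X where X is the current total.
Pile A: target g' = 0⊕0 = 0, but every legal move changes the Grundy value (mex property), so 0 moves.
Pile B: target g' = 0⊕0 = 0, but every legal move changes the Grundy value (mex property), so 0 moves.
Pile C: target g' = 0⊕0 = 0, but every legal move changes the Grundy value (mex property), so 0 moves.

0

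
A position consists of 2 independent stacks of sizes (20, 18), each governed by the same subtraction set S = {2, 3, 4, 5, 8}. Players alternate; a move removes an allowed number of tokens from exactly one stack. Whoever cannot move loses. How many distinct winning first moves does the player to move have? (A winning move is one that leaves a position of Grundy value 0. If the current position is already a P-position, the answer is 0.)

All stacks use S = {2, 3, 4, 5, 8}:
G(0) = 0
G(1) = mex{} = 0
G(2) = mex{0} = 1
G(3) = mex{0,0} = 1
G(4) = mex{1,0,0} = 2
G(5) = mex{1,1,0,0} = 2
G(6) = mex{2,1,1,0} = 3
G(7) = mex{2,2,1,1} = 0
G(8) = mex{3,2,2,1,0} = 4
G(9) = mex{0,3,2,2,0} = 1
G(10) = mex{4,0,3,2,1} = 5
G(11) = mex{1,4,0,3,1} = 2
G(12) = mex{5,1,4,0,2} = 3
G(13) = mex{2,5,1,4,2} = 0
G(14) = mex{3,2,5,1,3} = 0
G(15) = mex{0,3,2,5,0} = 1
G(16) = mex{0,0,3,2,4} = 1
G(17) = mex{1,0,0,3,1} = 2
G(18) = mex{1,1,0,0,5} = 2
G(19) = mex{2,1,1,0,2} = 3
G(20) = mex{2,2,1,1,3} = 0
Stack A: G(20) = 0.
Stack B: G(18) = 2.
Combined Grundy value = 0 ⊕ 2 = 2.
A winning move leaves total XOR = 0, i.e. changes one component's Grundy value g to g ⊕ X where X is the current total.
Stack A: need g' = 0⊕2 = 2. Options: 20−2→G=2, 20−3→G=2, 20−4→G=1, 20−5→G=1, 20−8→G=3. Hits: 2.
Stack B: need g' = 2⊕2 = 0. Options: 18−2→G=1, 18−3→G=1, 18−4→G=0, 18−5→G=0, 18−8→G=5. Hits: 2.

4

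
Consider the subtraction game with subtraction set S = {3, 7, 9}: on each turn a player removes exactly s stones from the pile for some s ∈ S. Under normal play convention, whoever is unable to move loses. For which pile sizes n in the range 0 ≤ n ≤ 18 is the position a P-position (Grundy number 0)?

0, 1, 2, 6, 12, 14, 16, 18

G(0) = 0
G(1) = mex{} = 0
G(2) = mex{} = 0
G(3) = mex{0} = 1
G(4) = mex{0} = 1
G(5) = mex{0} = 1
G(6) = mex{1} = 0
G(7) = mex{1,0} = 2
G(8) = mex{1,0} = 2
G(9) = mex{0,0,0} = 1
G(10) = mex{2,1,0} = 3
G(11) = mex{2,1,0} = 3
G(12) = mex{1,1,1} = 0
G(13) = mex{3,0,1} = 2
G(14) = mex{3,2,1} = 0
G(15) = mex{0,2,0} = 1
G(16) = mex{2,1,2} = 0
G(17) = mex{0,3,2} = 1
G(18) = mex{1,3,1} = 0
P-positions are exactly the n with G(n) = 0.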